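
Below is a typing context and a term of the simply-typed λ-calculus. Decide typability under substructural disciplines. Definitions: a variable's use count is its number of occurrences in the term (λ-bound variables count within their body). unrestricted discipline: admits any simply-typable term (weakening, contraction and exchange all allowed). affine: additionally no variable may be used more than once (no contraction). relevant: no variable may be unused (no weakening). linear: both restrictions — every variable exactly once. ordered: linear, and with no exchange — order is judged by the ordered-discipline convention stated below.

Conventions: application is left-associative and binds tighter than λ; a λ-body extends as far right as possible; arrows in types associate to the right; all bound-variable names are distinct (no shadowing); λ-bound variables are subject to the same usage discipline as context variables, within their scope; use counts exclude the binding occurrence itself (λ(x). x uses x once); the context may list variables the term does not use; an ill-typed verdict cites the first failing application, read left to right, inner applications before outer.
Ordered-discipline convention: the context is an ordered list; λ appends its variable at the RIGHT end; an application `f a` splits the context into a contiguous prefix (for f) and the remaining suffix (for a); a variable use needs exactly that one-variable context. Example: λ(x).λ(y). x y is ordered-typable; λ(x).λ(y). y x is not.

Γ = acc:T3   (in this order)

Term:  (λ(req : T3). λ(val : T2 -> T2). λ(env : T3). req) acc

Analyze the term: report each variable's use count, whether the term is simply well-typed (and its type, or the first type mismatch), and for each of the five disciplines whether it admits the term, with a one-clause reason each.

variable uses: acc ×1; req [bound] ×1; val [bound] ×0; env [bound] ×0
left-to-right use order: req, acc
typing: well-typed — term : (T2 -> T2) -> T3 -> T3
ordered: ✗, val, env never used (weakening)
linear: ✗, val, env never used (weakening)
affine: ✓, at most one use each (acc, req, val, env)
relevant: ✗, val, env never used (weakening)
unrestricted: ✓, typability at (T2 -> T2) -> T3 -> T3 is all that's needed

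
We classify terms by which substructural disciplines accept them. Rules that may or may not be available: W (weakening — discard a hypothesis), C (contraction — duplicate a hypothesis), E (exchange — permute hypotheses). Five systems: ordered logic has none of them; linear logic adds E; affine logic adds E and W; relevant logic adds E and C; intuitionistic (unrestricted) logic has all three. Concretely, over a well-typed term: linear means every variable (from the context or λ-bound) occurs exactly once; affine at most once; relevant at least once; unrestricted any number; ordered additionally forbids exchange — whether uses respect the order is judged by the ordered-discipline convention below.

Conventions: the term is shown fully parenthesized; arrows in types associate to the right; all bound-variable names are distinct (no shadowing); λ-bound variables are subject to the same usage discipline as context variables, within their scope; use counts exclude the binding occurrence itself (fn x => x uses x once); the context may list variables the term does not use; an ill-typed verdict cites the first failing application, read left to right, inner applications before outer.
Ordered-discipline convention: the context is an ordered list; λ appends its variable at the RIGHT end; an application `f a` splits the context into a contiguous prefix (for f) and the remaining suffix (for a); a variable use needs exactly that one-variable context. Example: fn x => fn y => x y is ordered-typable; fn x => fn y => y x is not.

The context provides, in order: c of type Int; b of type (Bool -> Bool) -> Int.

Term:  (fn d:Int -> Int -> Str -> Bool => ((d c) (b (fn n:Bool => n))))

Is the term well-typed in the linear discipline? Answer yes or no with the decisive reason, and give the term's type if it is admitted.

yes — c, b, d, n: one use apiece; term : (Int -> Int -> Str -> Bool) -> Str -> Bool
use counts: c: 1; b: 1; d (bound): 1; n (bound): 1
use order (left to right): d, c, b, n
typing: well-typed — term : (Int -> Int -> Str -> Bool) -> Str -> Bool
summary: ordered ✗, linear ✓, affine ✓, relevant ✓, unrestricted ✓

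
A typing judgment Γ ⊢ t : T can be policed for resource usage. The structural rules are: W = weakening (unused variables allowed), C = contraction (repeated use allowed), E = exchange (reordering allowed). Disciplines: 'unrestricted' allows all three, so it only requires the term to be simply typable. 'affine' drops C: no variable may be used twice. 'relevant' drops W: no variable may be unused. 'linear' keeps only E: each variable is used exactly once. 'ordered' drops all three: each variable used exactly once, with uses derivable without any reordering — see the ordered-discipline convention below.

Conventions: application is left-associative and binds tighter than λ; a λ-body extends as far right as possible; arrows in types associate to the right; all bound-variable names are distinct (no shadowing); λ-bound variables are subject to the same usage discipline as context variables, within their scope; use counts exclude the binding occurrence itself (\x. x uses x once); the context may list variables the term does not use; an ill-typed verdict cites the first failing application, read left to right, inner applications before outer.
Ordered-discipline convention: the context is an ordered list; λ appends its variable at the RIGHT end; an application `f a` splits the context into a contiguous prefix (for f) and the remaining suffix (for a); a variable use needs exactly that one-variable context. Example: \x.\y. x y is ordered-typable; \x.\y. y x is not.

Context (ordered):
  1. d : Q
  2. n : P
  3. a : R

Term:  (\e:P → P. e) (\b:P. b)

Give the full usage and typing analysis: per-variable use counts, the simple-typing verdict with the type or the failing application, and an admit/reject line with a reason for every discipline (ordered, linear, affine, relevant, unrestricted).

variable uses: d: 0×; n: 0×; a: 0×; e [bound]: 1×; b [bound]: 1×
order of uses: e, b
typing: well-typed — term : P → P
ordered: ✗, unused: d, n, a — weakening required
linear: ✗, unused: d, n, a — weakening required
affine: ✓, no duplicate uses among d, n, a, e, b
relevant: ✗, unused: d, n, a — weakening required
unrestricted: ✓, well-typed at P → P; no restrictions here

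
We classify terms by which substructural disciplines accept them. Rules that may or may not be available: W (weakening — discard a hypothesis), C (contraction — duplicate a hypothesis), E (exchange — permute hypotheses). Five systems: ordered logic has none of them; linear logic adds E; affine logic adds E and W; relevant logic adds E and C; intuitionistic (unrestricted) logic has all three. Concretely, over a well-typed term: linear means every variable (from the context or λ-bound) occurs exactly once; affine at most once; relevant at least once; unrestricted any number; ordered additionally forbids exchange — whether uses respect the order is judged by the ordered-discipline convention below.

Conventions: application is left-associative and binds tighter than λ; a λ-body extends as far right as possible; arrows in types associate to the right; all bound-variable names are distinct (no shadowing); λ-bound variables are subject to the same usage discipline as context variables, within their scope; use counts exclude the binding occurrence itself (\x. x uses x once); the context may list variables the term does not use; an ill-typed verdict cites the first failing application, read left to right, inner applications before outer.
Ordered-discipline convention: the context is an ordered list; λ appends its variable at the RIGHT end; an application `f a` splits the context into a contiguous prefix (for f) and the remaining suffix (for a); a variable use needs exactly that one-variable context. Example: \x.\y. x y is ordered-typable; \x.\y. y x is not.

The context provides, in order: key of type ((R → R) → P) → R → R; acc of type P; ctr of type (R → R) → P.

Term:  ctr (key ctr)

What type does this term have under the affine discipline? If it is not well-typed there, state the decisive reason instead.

not well-typed under affine — ctr ×2 used more than once (contraction)
variable uses: key: 1×; acc: 0×; ctr: 2×
left-to-right use order: ctr, key, ctr
typing: the term checks, with type P
across the five disciplines: ordered ✗ · linear ✗ · affine ✗ · relevant ✗ · unrestricted ✓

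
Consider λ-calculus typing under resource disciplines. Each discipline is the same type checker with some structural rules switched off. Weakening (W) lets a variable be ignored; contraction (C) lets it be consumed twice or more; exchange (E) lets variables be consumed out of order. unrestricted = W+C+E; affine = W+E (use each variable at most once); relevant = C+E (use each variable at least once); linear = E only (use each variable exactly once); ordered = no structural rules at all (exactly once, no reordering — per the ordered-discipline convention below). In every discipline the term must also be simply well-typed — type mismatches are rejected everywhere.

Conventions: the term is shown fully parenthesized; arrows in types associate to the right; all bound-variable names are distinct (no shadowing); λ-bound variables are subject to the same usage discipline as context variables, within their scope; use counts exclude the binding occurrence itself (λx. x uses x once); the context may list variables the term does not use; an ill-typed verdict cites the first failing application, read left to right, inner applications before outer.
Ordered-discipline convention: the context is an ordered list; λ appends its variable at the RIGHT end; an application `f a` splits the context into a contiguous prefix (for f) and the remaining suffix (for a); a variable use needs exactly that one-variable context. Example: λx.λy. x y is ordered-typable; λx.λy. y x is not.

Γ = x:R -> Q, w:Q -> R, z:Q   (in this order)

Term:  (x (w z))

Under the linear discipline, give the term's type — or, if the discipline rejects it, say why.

term : Q
use counts: x: 1×, w: 1×, z: 1×
order of uses: x, w, z
typing: well-typed at Q
all disciplines: ordered ✓ · linear ✓ · affine ✓ · relevant ✓ · unrestricted ✓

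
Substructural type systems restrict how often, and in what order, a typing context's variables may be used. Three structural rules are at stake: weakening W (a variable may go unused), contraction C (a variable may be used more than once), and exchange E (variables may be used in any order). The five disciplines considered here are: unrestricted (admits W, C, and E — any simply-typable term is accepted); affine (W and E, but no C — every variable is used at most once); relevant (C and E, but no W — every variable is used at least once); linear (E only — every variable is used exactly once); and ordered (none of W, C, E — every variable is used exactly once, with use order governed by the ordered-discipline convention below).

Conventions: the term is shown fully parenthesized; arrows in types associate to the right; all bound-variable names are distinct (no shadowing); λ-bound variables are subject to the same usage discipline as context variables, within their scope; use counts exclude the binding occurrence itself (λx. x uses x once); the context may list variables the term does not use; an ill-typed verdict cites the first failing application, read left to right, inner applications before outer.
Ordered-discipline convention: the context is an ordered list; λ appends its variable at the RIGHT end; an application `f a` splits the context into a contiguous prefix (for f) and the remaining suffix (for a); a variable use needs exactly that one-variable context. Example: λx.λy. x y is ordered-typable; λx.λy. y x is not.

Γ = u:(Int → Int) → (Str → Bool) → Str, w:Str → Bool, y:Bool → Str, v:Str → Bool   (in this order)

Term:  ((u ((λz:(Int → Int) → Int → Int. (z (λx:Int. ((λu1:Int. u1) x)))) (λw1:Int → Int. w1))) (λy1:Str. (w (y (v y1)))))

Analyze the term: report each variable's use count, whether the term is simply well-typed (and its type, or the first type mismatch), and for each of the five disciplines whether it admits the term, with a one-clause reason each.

counts: u: 1, w: 1, y: 1, v: 1, z (λ-bound): 1, x (λ-bound): 1, u1 (λ-bound): 1, w1 (λ-bound): 1, y1 (λ-bound): 1
uses in reading order: u, z, u1, x, w1, w, y, v, y1
typing: well-typed at Str
ordered: ✓ — one use each (u, w, y, v, z, x, u1, w1, y1); ordered split holds
linear: ✓ — each of u, w, y, v, z, x, u1, w1, y1 used exactly once
affine: ✓ — none of u, w, y, v, z, x, u1, w1, y1 used more than once
relevant: ✓ — at least one use each (u, w, y, v, z, x, u1, w1, y1)
unrestricted: ✓ — typability at Str is all that's needed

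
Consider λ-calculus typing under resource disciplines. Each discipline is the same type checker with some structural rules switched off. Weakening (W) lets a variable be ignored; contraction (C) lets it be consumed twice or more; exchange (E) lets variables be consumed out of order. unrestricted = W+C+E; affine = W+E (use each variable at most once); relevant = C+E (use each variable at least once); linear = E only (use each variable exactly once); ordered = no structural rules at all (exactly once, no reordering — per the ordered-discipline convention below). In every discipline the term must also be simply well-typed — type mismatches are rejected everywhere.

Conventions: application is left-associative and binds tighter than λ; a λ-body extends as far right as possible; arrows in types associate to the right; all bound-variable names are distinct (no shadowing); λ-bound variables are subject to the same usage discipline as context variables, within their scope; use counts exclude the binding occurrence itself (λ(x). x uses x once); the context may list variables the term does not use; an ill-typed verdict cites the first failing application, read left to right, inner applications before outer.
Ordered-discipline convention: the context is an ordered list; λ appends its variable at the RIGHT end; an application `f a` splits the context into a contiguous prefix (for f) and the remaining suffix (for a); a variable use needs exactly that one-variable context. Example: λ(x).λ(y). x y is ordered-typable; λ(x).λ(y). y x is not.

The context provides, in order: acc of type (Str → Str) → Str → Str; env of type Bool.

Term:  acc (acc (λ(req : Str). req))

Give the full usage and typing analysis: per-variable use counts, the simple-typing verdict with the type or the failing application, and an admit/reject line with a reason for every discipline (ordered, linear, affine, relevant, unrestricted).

variable uses: acc: 2×, env: 0×, req [bound]: 1×
use order (left to right): acc, acc, req
typing: well-typed at Str → Str
ordered ✗ (acc ×2 used more than once (contraction); env left unused)
linear ✗ (acc ×2 used more than once (contraction); env left unused)
affine ✗ (acc ×2 used more than once (contraction))
relevant ✗ (env left unused)
unrestricted ✓ (well-typed at Str → Str; no restrictions here)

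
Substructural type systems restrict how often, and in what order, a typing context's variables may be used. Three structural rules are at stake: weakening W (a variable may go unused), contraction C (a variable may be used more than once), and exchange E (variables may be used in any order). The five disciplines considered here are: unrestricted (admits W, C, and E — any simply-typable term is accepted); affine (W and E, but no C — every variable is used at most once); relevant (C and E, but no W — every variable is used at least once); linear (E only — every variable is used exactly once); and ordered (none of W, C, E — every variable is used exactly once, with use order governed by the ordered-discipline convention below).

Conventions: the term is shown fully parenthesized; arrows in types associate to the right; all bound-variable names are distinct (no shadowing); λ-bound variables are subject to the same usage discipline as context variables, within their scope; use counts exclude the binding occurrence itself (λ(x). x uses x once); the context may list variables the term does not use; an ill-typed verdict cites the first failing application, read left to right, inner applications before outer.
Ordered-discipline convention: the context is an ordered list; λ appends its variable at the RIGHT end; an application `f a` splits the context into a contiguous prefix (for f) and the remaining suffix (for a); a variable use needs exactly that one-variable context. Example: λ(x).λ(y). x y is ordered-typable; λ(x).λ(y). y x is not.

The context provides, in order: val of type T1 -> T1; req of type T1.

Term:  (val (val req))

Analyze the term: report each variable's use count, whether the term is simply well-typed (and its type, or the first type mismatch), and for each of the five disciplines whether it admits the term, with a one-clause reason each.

use counts: val: 2×, req: 1×
uses in reading order: val, val, req
typing: the term checks, with type T1
ordered ✗ (repeated use of val ×2)
linear ✗ (repeated use of val ×2)
affine ✗ (repeated use of val ×2)
relevant ✓ (every one of val, req appears)
unrestricted ✓ (typability at T1 is all that's needed)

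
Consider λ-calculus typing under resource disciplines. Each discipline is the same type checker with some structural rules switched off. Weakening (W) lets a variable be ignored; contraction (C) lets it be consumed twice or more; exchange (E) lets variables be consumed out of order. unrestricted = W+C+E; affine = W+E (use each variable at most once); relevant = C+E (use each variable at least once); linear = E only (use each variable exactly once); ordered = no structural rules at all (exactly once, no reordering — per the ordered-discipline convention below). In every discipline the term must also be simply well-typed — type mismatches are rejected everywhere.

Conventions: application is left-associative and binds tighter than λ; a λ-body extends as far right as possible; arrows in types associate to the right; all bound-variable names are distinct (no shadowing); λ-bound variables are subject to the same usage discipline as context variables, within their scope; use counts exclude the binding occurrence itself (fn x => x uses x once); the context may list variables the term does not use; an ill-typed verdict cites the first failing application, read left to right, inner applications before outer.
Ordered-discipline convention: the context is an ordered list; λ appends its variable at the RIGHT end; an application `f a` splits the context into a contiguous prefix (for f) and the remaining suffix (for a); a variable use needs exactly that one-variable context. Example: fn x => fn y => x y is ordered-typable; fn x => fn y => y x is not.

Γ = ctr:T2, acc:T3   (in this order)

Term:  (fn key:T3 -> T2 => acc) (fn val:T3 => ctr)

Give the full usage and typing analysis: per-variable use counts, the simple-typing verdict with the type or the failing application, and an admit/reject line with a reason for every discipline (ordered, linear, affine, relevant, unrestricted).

variable uses: ctr: 1; acc: 1; key [bound]: 0; val [bound]: 0
use order (left to right): acc, ctr
typing: the term checks, with type T3
ordered: ✗ — needs weakening: key, val unused
linear: ✗ — needs weakening: key, val unused
affine: ✓ — ctr, acc, key, val: no repeats, contraction unneeded
relevant: ✗ — needs weakening: key, val unused
unrestricted: ✓ — simply typable at T3; W, C, E all held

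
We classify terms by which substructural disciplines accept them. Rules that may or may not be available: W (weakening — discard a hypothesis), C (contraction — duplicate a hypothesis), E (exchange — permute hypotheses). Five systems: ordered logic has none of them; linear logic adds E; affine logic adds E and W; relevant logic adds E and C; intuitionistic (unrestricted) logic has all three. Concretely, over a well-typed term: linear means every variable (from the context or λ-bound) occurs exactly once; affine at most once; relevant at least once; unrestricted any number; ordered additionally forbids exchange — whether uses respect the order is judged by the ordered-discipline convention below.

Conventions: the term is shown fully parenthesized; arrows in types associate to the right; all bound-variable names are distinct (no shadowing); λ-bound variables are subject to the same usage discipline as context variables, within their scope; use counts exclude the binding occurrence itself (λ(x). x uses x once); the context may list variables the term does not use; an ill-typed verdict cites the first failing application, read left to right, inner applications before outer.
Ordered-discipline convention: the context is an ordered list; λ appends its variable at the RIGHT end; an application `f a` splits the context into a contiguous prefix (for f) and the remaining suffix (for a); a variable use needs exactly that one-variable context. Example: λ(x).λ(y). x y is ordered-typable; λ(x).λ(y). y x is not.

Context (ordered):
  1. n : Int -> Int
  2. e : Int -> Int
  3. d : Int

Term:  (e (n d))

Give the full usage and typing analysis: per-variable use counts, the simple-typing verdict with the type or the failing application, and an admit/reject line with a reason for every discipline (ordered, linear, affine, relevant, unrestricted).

variable uses: n ×1, e ×1, d ×1
order of uses: e, n, d
typing: well-typed at Int
ordered ✗ (no contiguous prefix/suffix split fits e, n, d)
linear ✓ (each of n, e, d used exactly once)
affine ✓ (n, e, d: no repeats, contraction unneeded)
relevant ✓ (n, e, d: all used, weakening unneeded)
unrestricted ✓ (well-typed at Int; no restrictions here)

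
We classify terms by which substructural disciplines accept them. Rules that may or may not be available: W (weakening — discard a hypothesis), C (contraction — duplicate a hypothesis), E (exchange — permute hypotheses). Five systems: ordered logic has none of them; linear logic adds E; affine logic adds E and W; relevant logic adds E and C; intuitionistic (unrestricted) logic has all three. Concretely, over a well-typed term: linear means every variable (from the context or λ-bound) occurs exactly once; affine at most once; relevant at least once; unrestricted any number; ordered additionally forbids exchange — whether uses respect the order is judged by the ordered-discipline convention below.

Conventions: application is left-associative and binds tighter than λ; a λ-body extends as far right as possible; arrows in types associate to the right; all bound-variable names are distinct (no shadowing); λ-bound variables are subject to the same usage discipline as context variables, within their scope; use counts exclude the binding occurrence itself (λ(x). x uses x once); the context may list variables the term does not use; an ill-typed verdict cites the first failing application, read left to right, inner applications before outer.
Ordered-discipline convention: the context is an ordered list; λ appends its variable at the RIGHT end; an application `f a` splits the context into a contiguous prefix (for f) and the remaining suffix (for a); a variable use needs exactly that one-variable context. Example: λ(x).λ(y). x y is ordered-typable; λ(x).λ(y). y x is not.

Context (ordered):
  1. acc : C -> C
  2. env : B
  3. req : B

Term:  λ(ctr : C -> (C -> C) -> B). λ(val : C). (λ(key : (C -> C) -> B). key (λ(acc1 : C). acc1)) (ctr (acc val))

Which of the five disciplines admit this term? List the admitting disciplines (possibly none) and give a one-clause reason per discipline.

admitting disciplines: affine, unrestricted
counts: acc: 1×; env: 0×; req: 0×; ctr (bound): 1×; val (bound): 1×; key (bound): 1×; acc1 (bound): 1×
uses in reading order: key, acc1, ctr, acc, val
typing: well-typed at (C -> (C -> C) -> B) -> C -> B
ordered: ✗ — env, req never used (weakening)
linear: ✗ — env, req never used (weakening)
affine: ✓ — no duplicate uses among acc, env, req, ctr, val, key, acc1
relevant: ✗ — env, req never used (weakening)
unrestricted: ✓ — typability at (C -> (C -> C) -> B) -> C -> B is all that's needed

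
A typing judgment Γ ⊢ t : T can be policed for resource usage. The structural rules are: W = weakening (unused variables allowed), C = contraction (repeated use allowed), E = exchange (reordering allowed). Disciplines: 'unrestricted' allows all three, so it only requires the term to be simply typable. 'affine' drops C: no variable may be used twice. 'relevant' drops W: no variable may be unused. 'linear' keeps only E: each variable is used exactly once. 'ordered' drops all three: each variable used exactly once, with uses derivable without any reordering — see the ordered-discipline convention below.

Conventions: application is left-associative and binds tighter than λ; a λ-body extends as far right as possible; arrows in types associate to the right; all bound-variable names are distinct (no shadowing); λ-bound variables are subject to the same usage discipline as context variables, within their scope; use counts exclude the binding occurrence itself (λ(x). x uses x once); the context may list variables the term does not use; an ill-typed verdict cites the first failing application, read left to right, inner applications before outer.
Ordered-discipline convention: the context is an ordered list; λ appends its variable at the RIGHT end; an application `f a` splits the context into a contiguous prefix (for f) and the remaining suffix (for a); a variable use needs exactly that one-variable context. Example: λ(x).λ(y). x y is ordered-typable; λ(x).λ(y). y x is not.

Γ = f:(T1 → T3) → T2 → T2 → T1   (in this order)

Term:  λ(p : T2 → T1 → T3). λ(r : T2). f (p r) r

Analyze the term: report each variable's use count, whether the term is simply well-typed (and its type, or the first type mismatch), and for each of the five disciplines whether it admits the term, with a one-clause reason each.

use counts: f=1, p (bound)=1, r (bound)=2
order of uses: f, p, r, r
typing: ✓ — (T2 → T1 → T3) → T2 → T2 → T1
ordered ✗ (repeated use of r ×2)
linear ✗ (repeated use of r ×2)
affine ✗ (repeated use of r ×2)
relevant ✓ (none of f, p, r goes unused)
unrestricted ✓ (typability at (T2 → T1 → T3) → T2 → T2 → T1 is all that's needed)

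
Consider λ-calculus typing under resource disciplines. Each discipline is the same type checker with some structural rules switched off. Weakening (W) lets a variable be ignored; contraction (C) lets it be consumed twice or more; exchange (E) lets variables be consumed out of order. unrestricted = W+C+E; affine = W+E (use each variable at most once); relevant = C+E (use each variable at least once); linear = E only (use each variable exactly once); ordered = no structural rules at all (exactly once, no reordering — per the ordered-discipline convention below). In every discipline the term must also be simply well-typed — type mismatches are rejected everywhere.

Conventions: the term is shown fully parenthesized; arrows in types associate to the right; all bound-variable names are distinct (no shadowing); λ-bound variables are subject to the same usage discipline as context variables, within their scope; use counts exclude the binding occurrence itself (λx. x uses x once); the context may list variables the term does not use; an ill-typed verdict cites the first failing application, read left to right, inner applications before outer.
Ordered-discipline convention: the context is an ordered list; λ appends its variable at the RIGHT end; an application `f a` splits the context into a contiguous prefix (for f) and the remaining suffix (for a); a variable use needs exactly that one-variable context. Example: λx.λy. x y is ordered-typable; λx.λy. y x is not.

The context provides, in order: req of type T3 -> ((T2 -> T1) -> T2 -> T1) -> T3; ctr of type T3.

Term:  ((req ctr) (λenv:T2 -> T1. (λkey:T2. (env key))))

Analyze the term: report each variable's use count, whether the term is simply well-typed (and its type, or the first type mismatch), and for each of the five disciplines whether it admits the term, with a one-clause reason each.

use counts: req: 1; ctr: 1; env (λ-bound): 1; key (λ-bound): 1
left-to-right use order: req, ctr, env, key
typing: well-typed — term : T3
ordered: ✓ — req, ctr, env, key: once each, no exchange needed
linear: ✓ — req, ctr, env, key: one use apiece
affine: ✓ — none of req, ctr, env, key used more than once
relevant: ✓ — req, ctr, env, key: all used, weakening unneeded
unrestricted: ✓ — typability at T3 is all that's needed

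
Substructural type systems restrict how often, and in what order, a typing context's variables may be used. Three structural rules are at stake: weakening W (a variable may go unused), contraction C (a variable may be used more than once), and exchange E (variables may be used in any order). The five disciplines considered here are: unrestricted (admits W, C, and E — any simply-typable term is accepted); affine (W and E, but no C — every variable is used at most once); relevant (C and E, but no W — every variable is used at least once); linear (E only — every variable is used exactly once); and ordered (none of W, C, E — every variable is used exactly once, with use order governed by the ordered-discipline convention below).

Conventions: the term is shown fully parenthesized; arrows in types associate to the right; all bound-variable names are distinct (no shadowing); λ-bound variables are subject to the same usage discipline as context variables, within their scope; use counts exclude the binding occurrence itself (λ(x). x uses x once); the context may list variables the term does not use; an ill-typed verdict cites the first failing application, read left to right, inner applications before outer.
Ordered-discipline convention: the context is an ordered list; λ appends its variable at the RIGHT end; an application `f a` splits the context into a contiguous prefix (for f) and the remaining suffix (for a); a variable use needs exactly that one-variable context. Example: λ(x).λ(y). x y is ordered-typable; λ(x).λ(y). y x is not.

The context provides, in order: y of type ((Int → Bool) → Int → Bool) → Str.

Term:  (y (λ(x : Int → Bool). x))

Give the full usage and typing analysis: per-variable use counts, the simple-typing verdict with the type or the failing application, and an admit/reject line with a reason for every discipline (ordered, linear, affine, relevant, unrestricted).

use counts: y=1, x [bound]=1
uses in reading order: y, x
typing: well-typed — term : Str
ordered: ✓, y, x once each; derivable with no W/C/E
linear: ✓, y, x: one use apiece
affine: ✓, y, x: no repeats, contraction unneeded
relevant: ✓, none of y, x goes unused
unrestricted: ✓, type-checks (Str) and nothing is barred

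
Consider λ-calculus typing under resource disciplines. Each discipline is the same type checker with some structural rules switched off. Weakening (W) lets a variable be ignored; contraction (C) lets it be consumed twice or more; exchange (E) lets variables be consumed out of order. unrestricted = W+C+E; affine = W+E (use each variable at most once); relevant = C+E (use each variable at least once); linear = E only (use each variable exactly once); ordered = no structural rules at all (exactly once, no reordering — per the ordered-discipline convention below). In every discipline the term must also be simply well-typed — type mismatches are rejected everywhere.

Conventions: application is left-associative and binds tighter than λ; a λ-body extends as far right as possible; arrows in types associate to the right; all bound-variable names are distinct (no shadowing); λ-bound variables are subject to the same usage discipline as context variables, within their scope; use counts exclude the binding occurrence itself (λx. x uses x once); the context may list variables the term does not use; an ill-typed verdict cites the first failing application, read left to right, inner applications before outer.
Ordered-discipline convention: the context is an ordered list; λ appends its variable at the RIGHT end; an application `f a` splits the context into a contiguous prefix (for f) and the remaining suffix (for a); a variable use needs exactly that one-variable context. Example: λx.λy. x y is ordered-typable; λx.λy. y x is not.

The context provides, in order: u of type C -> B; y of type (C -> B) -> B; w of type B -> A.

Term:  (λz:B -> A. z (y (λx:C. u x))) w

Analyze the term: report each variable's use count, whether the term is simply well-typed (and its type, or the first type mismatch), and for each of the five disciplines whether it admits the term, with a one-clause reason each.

counts: u ×1; y ×1; w ×1; z (bound) ×1; x (bound) ×1
order of uses: z, y, u, x, w
typing: well-typed — term : A
ordered ✗ (needs exchange: uses follow z, y, u, x, w)
linear ✓ (single use per variable (u, y, w, z, x))
affine ✓ (at most one use each (u, y, w, z, x))
relevant ✓ (u, y, w, z, x: all used, weakening unneeded)
unrestricted ✓ (well-typed at A; no restrictions here)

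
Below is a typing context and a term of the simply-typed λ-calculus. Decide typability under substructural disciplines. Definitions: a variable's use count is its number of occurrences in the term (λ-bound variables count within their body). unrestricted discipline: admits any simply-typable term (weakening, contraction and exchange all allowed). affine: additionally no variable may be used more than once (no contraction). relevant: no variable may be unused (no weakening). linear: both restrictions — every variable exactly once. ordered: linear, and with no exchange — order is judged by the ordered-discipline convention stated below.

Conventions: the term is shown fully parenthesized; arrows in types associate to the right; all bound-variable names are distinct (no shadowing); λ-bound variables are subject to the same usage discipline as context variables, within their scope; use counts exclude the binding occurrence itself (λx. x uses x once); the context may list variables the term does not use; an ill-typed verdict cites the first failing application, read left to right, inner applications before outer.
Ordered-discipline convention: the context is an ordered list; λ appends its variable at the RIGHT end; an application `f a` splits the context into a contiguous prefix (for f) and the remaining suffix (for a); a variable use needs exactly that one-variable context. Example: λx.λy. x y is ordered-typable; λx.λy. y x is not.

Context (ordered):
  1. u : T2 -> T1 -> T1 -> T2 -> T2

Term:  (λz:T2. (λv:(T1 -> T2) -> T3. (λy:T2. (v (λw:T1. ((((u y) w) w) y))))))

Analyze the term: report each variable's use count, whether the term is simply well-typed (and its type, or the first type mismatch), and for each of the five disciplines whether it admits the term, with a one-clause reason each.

usage: u: 1×, z (bound): 0×, v (bound): 1×, y (bound): 2×, w (bound): 2×
uses in reading order: v, u, y, w, w, y
typing: well-typed at T2 -> ((T1 -> T2) -> T3) -> T2 -> T3
ordered ✗ (uses contraction: y ×2, w ×2; unused: z — weakening required)
linear ✗ (uses contraction: y ×2, w ×2; unused: z — weakening required)
affine ✗ (uses contraction: y ×2, w ×2)
relevant ✗ (unused: z — weakening required)
unrestricted ✓ (typability at T2 -> ((T1 -> T2) -> T3) -> T2 -> T3 is all that's needed)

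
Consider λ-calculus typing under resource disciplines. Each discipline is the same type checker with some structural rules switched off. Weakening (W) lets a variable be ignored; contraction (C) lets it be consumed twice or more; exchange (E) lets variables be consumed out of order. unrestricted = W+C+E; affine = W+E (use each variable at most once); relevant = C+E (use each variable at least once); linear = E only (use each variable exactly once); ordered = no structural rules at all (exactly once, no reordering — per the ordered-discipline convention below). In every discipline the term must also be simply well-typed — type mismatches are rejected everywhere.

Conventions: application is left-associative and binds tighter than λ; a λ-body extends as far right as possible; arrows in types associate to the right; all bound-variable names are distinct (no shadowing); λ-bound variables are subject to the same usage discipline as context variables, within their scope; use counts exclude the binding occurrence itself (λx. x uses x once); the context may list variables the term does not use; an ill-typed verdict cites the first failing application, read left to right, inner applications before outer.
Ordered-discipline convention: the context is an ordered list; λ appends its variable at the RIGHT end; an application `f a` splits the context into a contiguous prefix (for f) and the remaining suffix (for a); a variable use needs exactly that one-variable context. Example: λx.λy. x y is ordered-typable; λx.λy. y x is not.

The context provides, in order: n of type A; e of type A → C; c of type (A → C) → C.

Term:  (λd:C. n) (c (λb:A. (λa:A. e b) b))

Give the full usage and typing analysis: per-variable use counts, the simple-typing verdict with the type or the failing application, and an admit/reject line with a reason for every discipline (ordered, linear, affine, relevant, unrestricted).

usage: n ×1, e ×1, c ×1, d (λ-bound) ×0, b (λ-bound) ×2, a (λ-bound) ×0
use order (left to right): n, c, e, b, b
typing: the term checks, with type A
ordered ✗ (repeated use of b ×2; d, a never used (weakening))
linear ✗ (repeated use of b ×2; d, a never used (weakening))
affine ✗ (repeated use of b ×2)
relevant ✗ (d, a never used (weakening))
unrestricted ✓ (well-typed at A; no restrictions here)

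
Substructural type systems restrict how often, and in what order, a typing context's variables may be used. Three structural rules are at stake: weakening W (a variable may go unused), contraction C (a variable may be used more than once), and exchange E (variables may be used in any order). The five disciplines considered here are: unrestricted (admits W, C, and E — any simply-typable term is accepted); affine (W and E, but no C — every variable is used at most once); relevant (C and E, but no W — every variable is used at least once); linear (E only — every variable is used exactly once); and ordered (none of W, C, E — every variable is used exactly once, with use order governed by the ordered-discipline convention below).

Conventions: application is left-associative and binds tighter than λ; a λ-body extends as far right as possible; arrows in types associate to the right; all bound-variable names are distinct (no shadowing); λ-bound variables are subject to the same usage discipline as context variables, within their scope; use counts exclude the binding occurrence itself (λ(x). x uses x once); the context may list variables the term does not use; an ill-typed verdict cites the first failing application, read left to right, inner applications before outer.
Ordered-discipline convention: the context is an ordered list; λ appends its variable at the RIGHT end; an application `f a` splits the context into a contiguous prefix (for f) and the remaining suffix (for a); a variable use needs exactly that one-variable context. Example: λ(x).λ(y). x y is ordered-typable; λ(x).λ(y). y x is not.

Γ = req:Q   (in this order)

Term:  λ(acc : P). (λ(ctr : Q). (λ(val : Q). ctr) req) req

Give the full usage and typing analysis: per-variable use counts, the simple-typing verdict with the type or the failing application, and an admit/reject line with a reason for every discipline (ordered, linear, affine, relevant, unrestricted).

use counts: req=2, acc (λ-bound)=0, ctr (λ-bound)=1, val (λ-bound)=0
use order (left to right): ctr, req, req
typing: the term checks, with type P → Q
ordered ✗ (req ×2 used more than once (contraction); acc, val left unused)
linear ✗ (req ×2 used more than once (contraction); acc, val left unused)
affine ✗ (req ×2 used more than once (contraction))
relevant ✗ (acc, val left unused)
unrestricted ✓ (simply typable at P → Q; W, C, E all held)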